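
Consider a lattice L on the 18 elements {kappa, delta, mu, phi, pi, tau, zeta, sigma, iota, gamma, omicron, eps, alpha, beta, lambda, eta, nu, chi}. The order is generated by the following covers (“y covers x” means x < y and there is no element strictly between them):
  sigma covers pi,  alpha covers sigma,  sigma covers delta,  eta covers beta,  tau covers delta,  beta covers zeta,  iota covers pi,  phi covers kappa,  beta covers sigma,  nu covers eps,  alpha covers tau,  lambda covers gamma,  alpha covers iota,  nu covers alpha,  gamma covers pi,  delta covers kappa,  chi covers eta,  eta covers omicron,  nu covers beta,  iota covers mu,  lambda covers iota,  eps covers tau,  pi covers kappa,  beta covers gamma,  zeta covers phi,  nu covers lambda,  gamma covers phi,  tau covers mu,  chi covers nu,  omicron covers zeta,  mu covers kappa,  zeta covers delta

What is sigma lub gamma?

beta

Common upper bounds of {sigma, gamma}: beta, chi, eta, nu.
The least among these is beta.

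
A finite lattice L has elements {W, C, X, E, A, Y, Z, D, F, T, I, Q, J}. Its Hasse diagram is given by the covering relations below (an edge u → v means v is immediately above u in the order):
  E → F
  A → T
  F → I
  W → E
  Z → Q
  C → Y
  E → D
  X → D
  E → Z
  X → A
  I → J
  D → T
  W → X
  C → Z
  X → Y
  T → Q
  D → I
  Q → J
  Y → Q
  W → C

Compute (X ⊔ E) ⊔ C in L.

Q

X ∨ E = D
D ∨ C = Q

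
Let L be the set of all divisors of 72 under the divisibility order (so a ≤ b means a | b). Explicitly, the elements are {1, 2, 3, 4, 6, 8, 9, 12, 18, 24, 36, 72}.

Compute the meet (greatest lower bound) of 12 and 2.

Common lower bounds of {12, 2}: 1, 2.
The greatest among these is 2.

2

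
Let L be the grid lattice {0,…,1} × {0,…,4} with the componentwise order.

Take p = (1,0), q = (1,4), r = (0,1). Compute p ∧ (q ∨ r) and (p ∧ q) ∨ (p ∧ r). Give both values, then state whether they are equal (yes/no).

q ∨ r = (1,4), so p ∧ (q ∨ r) = (1,0) ∧ (1,4) = (1,0).
p ∧ q = (1,0) and p ∧ r = (0,0), so (p ∧ q) ∨ (p ∧ r) = (1,0) ∨ (0,0) = (1,0).
Equal: yes.

(1,0); (1,0); yes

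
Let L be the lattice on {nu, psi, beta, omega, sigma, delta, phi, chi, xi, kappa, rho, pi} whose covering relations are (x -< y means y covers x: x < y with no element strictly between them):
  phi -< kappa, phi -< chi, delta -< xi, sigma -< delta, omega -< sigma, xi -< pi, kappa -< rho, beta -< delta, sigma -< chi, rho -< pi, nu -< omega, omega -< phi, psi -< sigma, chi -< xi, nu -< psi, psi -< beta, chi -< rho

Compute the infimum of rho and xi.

chi

Common lower bounds of {rho, xi}: chi, nu, omega, phi, psi, sigma.
The greatest among these is chi.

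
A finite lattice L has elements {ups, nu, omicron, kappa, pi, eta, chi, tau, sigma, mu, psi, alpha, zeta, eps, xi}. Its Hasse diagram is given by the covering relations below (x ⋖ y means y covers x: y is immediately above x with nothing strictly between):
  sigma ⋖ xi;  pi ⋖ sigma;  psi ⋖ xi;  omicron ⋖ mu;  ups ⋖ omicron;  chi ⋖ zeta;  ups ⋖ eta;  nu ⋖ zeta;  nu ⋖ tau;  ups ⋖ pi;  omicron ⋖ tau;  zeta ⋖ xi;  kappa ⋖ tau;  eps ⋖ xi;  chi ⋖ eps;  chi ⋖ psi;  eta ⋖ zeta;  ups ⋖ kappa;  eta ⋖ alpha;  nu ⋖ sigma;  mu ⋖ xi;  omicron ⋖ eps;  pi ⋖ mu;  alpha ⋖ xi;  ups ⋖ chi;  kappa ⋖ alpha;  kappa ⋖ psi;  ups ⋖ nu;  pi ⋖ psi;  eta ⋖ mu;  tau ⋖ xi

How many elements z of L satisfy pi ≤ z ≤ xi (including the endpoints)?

5

The interval [pi, xi] = {mu, pi, psi, sigma, xi}, which has 5 elements.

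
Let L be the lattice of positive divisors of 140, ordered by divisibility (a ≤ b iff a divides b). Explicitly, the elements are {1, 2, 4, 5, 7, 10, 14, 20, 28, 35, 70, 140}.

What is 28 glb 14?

In the divisibility order, the meet is the greatest common divisor: gcd(28, 14) = 14.

14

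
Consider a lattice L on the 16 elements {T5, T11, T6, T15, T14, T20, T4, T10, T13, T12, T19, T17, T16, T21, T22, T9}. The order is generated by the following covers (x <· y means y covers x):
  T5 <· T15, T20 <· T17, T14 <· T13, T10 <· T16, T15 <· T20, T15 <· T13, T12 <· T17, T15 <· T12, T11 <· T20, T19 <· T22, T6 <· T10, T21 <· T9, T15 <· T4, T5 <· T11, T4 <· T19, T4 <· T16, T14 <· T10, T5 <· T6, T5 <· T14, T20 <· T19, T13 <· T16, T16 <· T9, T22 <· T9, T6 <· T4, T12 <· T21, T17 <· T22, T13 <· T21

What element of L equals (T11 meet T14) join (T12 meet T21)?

T12

T11 ∧ T14 = T5
T12 ∧ T21 = T12
T5 ∨ T12 = T12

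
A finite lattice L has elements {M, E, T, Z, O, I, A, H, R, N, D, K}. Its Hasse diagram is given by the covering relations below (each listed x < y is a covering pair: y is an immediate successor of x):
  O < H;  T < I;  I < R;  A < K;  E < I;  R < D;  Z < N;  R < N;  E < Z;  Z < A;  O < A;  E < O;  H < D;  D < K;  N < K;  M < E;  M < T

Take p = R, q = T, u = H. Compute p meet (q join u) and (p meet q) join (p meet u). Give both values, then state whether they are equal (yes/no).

q join u = D, so p meet (q join u) = R meet D = R.
p meet q = T and p meet u = E, so (p meet q) join (p meet u) = T join E = I.
Equal: no.

R; I; no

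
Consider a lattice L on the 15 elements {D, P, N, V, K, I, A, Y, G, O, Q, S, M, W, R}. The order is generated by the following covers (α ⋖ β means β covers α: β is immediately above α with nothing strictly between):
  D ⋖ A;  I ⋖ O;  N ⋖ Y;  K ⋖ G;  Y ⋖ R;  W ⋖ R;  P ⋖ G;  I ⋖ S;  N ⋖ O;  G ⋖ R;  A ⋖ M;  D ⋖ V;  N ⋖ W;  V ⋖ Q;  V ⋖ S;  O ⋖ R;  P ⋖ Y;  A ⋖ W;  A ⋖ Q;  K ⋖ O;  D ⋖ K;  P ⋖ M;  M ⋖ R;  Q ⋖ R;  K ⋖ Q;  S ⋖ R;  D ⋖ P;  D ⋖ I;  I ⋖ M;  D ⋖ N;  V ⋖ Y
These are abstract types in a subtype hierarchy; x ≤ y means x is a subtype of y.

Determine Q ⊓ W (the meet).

A

Common lower bounds of {Q, W}: A, D.
The greatest among these is A.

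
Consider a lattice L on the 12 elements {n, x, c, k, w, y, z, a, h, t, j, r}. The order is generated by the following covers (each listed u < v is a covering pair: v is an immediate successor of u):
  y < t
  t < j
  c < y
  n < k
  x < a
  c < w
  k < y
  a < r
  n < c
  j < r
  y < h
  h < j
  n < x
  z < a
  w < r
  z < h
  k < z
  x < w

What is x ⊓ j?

Common lower bounds of {x, j}: n.
The greatest among these is n.

n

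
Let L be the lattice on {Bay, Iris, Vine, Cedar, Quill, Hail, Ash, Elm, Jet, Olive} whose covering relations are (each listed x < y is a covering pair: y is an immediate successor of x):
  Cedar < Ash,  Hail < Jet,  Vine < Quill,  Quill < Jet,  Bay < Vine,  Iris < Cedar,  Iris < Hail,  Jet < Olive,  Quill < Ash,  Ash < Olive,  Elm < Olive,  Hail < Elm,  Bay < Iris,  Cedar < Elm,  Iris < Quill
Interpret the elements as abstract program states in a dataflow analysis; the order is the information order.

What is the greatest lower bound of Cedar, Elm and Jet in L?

Iris

Common lower bounds of {Cedar, Elm, Jet}: Bay, Iris.
The greatest among these is Iris.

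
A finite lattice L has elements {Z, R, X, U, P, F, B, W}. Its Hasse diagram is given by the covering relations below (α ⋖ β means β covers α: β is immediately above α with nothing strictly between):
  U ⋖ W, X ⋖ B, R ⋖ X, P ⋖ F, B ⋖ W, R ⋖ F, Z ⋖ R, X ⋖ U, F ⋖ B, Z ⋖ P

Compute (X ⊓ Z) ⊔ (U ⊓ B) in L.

X

X ∧ Z = Z
U ∧ B = X
Z ∨ X = X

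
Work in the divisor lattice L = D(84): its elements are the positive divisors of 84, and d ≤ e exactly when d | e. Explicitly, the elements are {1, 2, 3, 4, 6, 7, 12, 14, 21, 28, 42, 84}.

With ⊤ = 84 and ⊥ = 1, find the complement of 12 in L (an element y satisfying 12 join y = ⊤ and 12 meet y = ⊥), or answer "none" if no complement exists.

7

Need y with 12 ∨ y = 84 and 12 ∧ y = 1.
Checking each element gives: 7.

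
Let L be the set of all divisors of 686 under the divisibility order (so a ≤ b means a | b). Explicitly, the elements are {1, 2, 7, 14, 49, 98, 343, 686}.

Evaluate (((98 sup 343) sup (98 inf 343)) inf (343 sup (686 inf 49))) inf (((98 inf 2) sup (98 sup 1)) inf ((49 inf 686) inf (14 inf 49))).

7

98 ∨ 343 = 686
98 ∧ 343 = 49
686 ∨ 49 = 686
686 ∧ 49 = 49
343 ∨ 49 = 343
686 ∧ 343 = 343
98 ∧ 2 = 2
98 ∨ 1 = 98
2 ∨ 98 = 98
49 ∧ 686 = 49
14 ∧ 49 = 7
49 ∧ 7 = 7
98 ∧ 7 = 7
343 ∧ 7 = 7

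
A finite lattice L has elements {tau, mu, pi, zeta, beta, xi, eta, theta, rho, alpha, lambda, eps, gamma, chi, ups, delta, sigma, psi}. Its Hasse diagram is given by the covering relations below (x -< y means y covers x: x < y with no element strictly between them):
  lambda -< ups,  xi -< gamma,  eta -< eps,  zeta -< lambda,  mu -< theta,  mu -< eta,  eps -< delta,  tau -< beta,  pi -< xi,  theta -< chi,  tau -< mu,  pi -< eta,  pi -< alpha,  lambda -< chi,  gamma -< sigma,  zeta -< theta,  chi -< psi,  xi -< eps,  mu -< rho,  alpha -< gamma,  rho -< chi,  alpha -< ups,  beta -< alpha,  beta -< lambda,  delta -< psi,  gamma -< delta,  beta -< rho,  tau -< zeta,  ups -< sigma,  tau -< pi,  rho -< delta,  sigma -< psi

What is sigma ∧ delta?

gamma

Common lower bounds of {sigma, delta}: alpha, beta, gamma, pi, tau, xi.
The greatest among these is gamma.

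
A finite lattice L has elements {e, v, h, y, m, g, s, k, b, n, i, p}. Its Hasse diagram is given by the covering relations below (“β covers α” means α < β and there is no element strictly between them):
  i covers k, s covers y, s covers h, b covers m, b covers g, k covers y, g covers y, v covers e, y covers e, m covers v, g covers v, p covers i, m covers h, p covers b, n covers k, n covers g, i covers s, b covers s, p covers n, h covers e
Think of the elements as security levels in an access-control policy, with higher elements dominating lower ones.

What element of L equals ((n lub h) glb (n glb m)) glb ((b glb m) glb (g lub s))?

v

n ∨ h = p
n ∧ m = v
p ∧ v = v
b ∧ m = m
g ∨ s = b
m ∧ b = m
v ∧ m = v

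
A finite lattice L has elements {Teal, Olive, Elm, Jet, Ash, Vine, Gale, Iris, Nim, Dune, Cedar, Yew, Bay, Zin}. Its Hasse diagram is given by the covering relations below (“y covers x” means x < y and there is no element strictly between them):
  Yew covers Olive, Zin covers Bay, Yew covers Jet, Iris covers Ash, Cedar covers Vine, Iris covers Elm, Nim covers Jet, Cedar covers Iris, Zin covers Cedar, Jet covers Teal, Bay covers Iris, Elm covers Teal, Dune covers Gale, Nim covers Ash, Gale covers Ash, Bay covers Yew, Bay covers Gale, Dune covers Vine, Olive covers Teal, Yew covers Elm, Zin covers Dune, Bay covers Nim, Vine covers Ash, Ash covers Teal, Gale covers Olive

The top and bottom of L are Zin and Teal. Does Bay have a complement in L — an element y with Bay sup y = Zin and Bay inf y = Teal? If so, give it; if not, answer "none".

For every candidate y, either Bay ∨ y ≠ Zin or Bay ∧ y ≠ Teal; no complement exists.

none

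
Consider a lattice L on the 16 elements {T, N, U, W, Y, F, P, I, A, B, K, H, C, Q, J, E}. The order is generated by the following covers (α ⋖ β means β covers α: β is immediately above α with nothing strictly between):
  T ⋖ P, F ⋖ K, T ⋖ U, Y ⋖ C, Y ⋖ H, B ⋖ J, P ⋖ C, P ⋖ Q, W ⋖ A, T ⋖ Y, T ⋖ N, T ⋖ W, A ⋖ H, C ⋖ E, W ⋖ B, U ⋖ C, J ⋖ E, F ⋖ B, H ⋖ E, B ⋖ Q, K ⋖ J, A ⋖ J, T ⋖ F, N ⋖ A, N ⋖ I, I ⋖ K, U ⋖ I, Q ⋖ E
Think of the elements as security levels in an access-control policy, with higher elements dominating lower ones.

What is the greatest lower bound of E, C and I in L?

U

Common lower bounds of {E, C, I}: T, U.
The greatest among these is U.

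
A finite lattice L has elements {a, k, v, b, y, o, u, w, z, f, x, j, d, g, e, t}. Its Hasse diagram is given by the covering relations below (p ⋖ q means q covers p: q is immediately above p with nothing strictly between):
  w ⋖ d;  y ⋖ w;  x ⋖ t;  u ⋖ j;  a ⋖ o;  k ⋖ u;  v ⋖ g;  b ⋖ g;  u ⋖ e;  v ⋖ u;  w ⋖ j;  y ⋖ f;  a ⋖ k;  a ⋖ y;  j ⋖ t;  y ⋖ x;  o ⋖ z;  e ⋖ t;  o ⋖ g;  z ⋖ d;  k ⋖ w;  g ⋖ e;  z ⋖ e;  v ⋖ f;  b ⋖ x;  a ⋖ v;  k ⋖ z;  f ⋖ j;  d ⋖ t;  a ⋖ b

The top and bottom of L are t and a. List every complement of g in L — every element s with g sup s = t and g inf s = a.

Need s with g ∨ s = t and g ∧ s = a.
Checking each element gives: w, y.

w, y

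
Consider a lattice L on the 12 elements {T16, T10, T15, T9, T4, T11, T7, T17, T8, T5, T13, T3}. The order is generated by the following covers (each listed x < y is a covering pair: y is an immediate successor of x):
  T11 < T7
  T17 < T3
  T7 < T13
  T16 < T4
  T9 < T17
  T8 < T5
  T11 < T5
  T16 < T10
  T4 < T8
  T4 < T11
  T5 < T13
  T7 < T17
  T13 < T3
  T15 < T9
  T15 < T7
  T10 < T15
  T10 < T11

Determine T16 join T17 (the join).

T17

Common upper bounds of {T16, T17}: T17, T3.
The least among these is T17.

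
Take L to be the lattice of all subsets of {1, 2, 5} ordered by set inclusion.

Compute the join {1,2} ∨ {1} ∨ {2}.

{1,2}

Under ⊆, join is union: {1,2} ∪ {1} ∪ {2} = {1,2}.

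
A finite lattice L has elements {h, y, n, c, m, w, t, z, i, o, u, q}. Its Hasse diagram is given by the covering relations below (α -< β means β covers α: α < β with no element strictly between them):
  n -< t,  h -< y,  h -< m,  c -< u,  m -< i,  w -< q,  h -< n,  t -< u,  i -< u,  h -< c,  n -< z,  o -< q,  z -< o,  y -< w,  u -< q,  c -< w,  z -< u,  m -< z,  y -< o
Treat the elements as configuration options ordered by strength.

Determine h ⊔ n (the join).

n

Common upper bounds of {h, n}: n, o, q, t, u, z.
The least among these is n.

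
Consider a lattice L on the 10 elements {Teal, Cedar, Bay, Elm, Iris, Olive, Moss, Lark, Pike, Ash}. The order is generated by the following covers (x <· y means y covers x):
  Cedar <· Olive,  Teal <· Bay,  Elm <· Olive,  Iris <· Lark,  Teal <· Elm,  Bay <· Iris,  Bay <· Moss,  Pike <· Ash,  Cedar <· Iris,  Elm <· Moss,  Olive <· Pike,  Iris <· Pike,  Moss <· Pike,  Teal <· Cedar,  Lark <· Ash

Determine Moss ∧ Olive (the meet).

Common lower bounds of {Moss, Olive}: Elm, Teal.
The greatest among these is Elm.

Elm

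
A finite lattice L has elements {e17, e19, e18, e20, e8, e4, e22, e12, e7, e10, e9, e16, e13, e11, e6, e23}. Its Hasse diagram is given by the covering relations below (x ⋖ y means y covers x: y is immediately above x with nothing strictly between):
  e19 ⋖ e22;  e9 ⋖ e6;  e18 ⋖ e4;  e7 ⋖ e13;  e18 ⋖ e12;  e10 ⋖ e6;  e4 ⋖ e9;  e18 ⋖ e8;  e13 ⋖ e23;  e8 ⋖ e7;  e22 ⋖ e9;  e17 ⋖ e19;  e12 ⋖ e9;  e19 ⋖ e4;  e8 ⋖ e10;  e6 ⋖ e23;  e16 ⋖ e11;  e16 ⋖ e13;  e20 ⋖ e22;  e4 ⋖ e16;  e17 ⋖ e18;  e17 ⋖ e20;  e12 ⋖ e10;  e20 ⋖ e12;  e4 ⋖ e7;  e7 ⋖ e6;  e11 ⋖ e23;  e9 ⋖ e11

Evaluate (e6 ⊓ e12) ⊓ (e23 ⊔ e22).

e12

e6 ∧ e12 = e12
e23 ∨ e22 = e23
e12 ∧ e23 = e12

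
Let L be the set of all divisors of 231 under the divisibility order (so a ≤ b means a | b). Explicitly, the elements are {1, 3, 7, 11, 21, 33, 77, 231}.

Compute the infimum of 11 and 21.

1

In the divisibility order, the meet is the greatest common divisor: gcd(11, 21) = 1.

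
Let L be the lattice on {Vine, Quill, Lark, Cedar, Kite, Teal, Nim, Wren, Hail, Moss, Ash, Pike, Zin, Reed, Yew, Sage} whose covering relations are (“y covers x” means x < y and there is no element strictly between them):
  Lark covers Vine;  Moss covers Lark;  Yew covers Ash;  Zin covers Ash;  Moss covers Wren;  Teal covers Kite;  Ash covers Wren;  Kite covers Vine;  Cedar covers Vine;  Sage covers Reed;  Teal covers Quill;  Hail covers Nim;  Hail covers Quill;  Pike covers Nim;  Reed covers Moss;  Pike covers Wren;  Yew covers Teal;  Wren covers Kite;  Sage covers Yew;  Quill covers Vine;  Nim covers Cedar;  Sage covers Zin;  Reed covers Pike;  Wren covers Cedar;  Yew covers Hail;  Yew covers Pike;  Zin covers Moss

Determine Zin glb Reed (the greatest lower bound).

Moss

Common lower bounds of {Zin, Reed}: Cedar, Kite, Lark, Moss, Vine, Wren.
The greatest among these is Moss.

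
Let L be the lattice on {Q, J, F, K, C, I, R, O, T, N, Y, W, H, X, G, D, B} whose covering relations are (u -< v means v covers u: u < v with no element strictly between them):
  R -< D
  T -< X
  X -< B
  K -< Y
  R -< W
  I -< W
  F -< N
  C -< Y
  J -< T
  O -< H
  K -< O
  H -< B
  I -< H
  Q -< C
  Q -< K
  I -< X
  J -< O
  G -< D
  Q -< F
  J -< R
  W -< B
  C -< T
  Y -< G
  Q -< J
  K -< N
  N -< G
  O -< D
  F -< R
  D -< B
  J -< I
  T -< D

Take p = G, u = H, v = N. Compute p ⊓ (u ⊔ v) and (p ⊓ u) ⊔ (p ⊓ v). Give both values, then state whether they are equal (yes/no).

G; N; no

u ⊔ v = B, so p ⊓ (u ⊔ v) = G ⊓ B = G.
p ⊓ u = K and p ⊓ v = N, so (p ⊓ u) ⊔ (p ⊓ v) = K ⊔ N = N.
Equal: no.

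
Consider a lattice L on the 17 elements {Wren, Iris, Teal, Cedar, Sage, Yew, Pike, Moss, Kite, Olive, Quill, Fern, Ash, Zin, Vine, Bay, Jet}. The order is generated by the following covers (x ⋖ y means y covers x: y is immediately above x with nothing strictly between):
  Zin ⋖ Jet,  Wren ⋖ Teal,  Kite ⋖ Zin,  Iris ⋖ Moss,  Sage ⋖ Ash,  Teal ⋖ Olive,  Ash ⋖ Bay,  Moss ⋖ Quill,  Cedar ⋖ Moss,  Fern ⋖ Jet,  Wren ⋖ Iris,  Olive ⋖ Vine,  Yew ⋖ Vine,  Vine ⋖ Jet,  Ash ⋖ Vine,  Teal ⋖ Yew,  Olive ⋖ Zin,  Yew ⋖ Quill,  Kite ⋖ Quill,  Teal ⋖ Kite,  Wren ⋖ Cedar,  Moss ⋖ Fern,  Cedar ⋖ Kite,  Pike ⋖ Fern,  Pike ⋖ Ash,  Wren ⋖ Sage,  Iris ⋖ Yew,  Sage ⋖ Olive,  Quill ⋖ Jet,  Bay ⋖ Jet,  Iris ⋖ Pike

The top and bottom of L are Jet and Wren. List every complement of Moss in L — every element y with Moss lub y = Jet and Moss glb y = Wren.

Olive, Sage

Need y with Moss ∨ y = Jet and Moss ∧ y = Wren.
Checking each element gives: Olive, Sage.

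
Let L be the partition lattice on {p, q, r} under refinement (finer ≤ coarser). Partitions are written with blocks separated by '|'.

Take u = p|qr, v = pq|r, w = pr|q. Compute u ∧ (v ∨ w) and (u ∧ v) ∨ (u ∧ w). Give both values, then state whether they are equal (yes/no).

v ∨ w = pqr, so u ∧ (v ∨ w) = p|qr ∧ pqr = p|qr.
u ∧ v = p|q|r and u ∧ w = p|q|r, so (u ∧ v) ∨ (u ∧ w) = p|q|r ∨ p|q|r = p|q|r.
Equal: no.

p|qr; p|q|r; no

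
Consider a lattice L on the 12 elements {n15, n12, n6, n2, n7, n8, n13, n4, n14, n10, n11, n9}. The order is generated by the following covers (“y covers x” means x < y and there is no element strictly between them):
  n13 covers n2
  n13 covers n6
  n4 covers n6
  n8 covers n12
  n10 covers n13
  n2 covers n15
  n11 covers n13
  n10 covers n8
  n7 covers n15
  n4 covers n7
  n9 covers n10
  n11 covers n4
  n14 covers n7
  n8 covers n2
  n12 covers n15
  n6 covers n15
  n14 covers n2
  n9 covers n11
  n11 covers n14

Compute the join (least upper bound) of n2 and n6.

n13

Common upper bounds of {n2, n6}: n10, n11, n13, n9.
The least among these is n13.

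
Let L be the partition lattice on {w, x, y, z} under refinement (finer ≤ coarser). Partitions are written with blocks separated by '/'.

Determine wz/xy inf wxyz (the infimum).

The meet (common refinement) of wz/xy and wxyz intersects blocks pairwise, giving wz/xy.

wz/xy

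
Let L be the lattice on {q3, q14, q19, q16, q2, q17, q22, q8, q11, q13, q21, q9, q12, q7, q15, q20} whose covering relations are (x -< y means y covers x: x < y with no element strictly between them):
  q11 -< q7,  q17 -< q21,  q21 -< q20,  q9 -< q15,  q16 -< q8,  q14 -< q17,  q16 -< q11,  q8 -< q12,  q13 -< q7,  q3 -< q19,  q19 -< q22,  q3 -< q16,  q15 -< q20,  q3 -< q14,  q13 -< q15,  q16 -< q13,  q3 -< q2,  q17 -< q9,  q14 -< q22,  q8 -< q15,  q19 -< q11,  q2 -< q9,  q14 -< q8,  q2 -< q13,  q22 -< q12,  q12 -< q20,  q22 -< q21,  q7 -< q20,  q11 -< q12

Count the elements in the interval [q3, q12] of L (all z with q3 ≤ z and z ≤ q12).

The interval [q3, q12] = {q11, q12, q14, q16, q19, q22, q3, q8}, which has 8 elements.

8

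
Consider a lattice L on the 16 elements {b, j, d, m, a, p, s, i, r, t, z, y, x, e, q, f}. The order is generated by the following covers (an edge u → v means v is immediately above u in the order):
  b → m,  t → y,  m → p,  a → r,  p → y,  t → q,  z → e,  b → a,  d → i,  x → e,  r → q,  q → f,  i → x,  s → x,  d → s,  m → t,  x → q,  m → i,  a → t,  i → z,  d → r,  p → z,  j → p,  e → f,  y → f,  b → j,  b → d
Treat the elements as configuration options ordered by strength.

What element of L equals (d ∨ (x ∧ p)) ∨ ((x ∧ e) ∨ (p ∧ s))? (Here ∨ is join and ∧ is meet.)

x ∧ p = m
d ∨ m = i
x ∧ e = x
p ∧ s = b
x ∨ b = x
i ∨ x = x

x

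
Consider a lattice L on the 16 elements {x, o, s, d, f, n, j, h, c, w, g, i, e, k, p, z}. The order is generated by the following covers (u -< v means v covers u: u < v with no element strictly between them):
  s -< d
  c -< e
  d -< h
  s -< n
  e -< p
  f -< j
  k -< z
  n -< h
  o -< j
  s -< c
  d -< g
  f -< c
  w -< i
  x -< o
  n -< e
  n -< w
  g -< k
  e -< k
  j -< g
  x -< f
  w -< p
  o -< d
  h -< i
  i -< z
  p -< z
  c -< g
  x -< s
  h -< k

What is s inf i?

s

Common lower bounds of {s, i}: s, x.
The greatest among these is s.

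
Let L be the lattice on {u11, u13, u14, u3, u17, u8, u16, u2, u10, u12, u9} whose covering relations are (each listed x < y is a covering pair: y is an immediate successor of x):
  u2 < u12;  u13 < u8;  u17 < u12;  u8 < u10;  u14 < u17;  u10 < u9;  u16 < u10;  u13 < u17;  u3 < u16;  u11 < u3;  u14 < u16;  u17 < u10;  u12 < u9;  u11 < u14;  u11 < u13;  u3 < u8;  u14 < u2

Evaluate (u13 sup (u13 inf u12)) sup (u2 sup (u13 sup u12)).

u12

u13 ∧ u12 = u13
u13 ∨ u13 = u13
u13 ∨ u12 = u12
u2 ∨ u12 = u12
u13 ∨ u12 = u12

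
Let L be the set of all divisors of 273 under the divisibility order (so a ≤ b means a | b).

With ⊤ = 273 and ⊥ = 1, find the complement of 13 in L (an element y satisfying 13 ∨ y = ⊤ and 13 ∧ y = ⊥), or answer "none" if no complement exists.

Need y with 13 ∨ y = 273 and 13 ∧ y = 1.
Checking each element gives: 21.

21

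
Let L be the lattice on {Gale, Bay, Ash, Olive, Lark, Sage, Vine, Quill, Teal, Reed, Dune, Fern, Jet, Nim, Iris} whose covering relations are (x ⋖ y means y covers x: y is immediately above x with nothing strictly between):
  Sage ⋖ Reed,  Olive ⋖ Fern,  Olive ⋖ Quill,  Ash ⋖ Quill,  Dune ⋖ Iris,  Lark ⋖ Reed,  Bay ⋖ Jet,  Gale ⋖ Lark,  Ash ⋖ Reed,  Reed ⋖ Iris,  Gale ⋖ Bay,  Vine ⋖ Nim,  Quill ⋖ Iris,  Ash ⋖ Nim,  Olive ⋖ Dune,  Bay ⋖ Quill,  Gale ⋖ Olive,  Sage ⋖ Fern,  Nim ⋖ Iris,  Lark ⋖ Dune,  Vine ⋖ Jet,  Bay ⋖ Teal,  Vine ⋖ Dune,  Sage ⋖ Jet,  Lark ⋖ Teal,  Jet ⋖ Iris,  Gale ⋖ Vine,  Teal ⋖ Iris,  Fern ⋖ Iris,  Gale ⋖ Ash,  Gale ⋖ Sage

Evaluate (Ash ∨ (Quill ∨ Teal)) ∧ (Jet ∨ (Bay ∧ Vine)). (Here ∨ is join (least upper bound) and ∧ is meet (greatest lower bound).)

Quill ∨ Teal = Iris
Ash ∨ Iris = Iris
Bay ∧ Vine = Gale
Jet ∨ Gale = Jet
Iris ∧ Jet = Jet

Jet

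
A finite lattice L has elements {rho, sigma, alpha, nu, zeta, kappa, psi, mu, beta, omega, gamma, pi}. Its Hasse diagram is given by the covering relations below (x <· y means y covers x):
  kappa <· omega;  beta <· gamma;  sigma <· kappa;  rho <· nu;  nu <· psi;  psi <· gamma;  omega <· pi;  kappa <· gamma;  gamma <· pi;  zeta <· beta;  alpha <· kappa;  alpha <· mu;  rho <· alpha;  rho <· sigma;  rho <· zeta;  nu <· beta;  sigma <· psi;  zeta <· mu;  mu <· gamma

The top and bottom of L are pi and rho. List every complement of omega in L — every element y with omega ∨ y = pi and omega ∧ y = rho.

Need y with omega ∨ y = pi and omega ∧ y = rho.
Checking each element gives: beta, nu, zeta.

beta, nu, zeta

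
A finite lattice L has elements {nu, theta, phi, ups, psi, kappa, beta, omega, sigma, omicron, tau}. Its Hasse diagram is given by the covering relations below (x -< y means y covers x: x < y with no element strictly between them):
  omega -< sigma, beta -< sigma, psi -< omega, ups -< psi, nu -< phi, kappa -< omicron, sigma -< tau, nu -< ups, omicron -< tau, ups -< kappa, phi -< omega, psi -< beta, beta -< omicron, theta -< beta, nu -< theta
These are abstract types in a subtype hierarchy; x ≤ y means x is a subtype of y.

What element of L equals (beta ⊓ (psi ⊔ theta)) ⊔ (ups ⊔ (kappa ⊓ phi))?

psi ∨ theta = beta
beta ∧ beta = beta
kappa ∧ phi = nu
ups ∨ nu = ups
beta ∨ ups = beta

beta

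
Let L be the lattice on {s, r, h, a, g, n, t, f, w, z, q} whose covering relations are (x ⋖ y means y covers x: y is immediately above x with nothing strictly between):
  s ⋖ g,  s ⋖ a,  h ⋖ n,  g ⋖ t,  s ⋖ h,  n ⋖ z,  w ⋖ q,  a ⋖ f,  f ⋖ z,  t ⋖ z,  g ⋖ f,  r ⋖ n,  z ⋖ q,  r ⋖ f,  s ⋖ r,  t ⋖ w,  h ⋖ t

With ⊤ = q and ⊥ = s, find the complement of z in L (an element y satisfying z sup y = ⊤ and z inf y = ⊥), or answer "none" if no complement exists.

none

For every candidate y, either z ∨ y ≠ q or z ∧ y ≠ s; no complement exists.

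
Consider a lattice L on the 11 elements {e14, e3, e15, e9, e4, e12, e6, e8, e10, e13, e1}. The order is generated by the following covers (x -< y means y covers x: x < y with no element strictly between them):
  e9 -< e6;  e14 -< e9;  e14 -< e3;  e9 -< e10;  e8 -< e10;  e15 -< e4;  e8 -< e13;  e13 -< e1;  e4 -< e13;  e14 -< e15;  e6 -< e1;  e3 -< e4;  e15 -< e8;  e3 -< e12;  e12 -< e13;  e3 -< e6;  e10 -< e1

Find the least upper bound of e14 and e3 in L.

Common upper bounds of {e14, e3}: e1, e12, e13, e3, e4, e6.
The least among these is e3.

e3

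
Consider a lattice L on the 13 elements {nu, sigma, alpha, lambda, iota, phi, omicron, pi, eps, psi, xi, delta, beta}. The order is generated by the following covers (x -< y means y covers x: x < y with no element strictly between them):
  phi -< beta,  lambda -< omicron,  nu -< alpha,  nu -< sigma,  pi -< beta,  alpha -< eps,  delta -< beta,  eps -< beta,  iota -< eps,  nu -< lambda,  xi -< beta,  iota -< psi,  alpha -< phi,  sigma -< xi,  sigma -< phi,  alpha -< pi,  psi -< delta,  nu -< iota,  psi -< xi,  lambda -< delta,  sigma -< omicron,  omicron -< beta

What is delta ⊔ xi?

Common upper bounds of {delta, xi}: beta.
The least among these is beta.

beta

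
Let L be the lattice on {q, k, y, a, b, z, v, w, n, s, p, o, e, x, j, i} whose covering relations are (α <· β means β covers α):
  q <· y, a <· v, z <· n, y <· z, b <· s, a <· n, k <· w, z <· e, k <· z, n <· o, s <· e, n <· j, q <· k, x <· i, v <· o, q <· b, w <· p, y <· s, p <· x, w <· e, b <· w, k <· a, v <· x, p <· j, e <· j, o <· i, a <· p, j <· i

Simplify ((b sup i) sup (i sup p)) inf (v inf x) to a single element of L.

b ∨ i = i
i ∨ p = i
i ∨ i = i
v ∧ x = v
i ∧ v = v

v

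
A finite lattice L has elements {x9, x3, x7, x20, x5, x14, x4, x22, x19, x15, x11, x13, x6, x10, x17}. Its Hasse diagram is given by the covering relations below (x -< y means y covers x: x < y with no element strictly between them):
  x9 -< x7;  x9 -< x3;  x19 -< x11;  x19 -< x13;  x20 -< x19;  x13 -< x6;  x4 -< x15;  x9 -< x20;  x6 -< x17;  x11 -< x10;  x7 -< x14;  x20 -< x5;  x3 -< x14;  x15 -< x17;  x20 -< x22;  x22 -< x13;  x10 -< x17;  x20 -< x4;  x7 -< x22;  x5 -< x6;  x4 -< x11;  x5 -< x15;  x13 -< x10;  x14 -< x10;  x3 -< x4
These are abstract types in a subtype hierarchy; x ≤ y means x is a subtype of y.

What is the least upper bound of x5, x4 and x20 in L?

Common upper bounds of {x5, x4, x20}: x15, x17.
The least among these is x15.

x15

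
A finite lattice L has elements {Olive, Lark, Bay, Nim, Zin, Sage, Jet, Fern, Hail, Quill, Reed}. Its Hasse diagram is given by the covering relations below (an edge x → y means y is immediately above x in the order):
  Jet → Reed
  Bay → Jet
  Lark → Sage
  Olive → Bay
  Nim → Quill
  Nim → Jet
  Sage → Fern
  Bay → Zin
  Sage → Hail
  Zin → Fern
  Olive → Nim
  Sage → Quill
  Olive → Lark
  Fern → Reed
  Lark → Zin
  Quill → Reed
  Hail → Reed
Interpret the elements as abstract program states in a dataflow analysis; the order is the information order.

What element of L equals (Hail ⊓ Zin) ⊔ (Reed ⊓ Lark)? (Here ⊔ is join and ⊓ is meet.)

Lark

Hail ∧ Zin = Lark
Reed ∧ Lark = Lark
Lark ∨ Lark = Lark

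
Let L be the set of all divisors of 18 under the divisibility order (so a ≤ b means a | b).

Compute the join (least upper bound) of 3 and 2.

Common upper bounds of {3, 2}: 18, 6.
The least among these is 6.

6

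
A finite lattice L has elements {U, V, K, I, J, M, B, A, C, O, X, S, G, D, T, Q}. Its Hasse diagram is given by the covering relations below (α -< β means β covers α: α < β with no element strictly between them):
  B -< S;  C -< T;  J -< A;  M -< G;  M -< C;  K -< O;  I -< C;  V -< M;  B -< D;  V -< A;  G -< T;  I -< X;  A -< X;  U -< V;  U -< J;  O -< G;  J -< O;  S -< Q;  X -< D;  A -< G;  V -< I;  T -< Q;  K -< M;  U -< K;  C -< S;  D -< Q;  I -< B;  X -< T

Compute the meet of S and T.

C

Common lower bounds of {S, T}: C, I, K, M, U, V.
The greatest among these is C.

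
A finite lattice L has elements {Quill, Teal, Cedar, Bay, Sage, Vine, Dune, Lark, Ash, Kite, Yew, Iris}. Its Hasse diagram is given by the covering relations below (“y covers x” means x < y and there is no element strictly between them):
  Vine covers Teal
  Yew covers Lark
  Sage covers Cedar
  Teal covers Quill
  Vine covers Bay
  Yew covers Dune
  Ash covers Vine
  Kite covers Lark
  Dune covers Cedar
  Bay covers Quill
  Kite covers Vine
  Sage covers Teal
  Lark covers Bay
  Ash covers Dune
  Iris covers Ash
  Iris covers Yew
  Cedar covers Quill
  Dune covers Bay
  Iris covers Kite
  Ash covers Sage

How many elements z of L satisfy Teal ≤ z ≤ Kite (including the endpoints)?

The interval [Teal, Kite] = {Kite, Teal, Vine}, which has 3 elements.

3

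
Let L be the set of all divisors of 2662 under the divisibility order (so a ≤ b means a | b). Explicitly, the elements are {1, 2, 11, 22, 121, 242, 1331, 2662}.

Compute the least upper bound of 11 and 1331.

1331

In the divisibility order, the join is the least common multiple: lcm(11, 1331) = 1331.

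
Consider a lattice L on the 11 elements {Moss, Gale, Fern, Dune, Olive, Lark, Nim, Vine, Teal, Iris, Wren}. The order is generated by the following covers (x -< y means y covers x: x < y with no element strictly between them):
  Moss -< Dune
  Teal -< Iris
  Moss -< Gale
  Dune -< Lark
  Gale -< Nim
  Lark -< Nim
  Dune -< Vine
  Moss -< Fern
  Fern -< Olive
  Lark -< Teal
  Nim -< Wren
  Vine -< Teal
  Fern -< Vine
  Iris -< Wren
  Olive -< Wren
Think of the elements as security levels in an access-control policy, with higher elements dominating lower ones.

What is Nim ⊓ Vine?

Common lower bounds of {Nim, Vine}: Dune, Moss.
The greatest among these is Dune.

Dune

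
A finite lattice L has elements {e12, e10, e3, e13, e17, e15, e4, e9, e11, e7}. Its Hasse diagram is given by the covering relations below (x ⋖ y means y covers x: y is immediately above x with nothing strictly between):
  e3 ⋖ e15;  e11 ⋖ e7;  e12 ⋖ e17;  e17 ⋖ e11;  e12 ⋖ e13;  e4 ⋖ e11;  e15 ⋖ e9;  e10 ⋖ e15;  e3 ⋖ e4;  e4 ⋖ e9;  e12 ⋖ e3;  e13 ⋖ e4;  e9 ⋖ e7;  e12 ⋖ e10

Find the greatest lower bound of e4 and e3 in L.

Common lower bounds of {e4, e3}: e12, e3.
The greatest among these is e3.

e3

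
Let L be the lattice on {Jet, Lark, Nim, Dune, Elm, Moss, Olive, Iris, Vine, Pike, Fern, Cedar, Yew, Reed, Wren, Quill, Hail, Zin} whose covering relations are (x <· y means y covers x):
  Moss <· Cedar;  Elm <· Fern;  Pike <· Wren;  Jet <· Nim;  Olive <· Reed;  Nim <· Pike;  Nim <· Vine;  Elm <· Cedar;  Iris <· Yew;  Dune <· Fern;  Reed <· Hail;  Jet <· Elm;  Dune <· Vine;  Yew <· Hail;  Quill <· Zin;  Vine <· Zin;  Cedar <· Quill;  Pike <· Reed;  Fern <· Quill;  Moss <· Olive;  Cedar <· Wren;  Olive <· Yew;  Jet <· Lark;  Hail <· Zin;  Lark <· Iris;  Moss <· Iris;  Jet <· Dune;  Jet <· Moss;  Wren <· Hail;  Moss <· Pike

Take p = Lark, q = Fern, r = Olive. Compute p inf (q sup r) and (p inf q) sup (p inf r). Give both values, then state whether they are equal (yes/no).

Lark; Jet; no

q sup r = Zin, so p inf (q sup r) = Lark inf Zin = Lark.
p inf q = Jet and p inf r = Jet, so (p inf q) sup (p inf r) = Jet sup Jet = Jet.
Equal: no.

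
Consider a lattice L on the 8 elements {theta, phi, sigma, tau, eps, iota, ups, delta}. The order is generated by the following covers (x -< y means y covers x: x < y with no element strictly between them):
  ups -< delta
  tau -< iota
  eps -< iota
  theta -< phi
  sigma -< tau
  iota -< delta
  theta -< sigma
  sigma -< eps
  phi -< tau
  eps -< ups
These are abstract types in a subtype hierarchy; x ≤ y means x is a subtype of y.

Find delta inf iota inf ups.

eps

Common lower bounds of {delta, iota, ups}: eps, sigma, theta.
The greatest among these is eps.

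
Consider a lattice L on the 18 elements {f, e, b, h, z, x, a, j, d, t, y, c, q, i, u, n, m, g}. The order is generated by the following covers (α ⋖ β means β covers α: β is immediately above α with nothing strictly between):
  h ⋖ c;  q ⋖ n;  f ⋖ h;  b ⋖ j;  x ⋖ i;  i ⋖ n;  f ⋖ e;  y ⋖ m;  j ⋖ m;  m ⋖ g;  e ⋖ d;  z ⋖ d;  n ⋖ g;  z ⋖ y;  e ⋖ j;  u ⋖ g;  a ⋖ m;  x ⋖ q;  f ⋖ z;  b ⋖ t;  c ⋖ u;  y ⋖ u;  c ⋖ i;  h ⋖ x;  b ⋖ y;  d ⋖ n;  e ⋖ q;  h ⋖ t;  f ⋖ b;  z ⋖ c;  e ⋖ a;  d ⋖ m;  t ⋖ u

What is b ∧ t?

b

Common lower bounds of {b, t}: b, f.
The greatest among these is b.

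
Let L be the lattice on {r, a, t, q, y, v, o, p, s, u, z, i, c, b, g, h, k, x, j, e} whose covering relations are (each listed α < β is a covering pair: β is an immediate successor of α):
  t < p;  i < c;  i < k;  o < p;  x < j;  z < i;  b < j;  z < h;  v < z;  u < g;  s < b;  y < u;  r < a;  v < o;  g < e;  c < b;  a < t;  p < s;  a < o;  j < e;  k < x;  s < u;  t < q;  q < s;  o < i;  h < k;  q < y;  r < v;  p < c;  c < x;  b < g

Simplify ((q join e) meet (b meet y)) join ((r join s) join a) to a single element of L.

s

q ∨ e = e
b ∧ y = q
e ∧ q = q
r ∨ s = s
s ∨ a = s
q ∨ s = s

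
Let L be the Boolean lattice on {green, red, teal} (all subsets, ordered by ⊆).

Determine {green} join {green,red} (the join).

{green,red}

Common upper bounds of {{green}, {green,red}}: {green,red,teal}, {green,red}.
The least among these is {green,red}.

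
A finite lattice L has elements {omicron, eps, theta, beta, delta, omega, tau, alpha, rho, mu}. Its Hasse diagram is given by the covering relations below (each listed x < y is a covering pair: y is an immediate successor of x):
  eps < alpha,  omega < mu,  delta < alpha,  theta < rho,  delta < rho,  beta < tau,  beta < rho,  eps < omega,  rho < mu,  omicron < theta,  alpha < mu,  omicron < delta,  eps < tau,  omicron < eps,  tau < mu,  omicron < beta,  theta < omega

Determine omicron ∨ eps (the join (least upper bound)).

Common upper bounds of {omicron, eps}: alpha, eps, mu, omega, tau.
The least among these is eps.

eps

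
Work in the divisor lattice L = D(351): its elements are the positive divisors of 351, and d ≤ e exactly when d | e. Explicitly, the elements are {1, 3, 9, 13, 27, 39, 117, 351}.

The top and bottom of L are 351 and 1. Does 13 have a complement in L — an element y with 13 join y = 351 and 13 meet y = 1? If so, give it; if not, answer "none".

27

Need y with 13 ∨ y = 351 and 13 ∧ y = 1.
Checking each element gives: 27.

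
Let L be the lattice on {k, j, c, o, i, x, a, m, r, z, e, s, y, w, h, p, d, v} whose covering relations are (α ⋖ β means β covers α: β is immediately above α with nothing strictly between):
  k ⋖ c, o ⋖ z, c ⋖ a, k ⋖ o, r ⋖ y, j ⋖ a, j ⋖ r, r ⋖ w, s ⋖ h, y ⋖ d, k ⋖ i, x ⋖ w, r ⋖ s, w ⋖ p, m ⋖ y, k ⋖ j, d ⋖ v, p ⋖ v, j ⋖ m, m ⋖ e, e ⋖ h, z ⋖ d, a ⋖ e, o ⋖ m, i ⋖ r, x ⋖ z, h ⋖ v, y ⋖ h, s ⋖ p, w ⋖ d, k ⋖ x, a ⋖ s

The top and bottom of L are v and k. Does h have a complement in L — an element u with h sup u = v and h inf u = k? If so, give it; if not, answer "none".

Need u with h ∨ u = v and h ∧ u = k.
Checking each element gives: x.

x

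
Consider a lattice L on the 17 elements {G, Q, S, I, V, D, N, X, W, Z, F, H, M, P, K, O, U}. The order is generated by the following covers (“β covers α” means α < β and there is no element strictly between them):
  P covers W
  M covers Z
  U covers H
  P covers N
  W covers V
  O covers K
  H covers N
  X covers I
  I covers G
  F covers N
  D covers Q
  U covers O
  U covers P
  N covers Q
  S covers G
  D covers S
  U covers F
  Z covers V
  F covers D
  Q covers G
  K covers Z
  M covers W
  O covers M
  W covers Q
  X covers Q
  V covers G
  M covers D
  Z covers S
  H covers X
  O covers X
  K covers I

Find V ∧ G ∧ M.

Common lower bounds of {V, G, M}: G.
The greatest among these is G.

G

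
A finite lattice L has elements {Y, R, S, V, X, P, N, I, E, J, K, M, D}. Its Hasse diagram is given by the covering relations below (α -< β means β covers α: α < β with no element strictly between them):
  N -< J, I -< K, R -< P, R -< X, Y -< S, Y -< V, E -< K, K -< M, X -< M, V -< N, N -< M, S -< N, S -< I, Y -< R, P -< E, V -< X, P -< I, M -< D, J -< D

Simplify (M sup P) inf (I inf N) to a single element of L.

M ∨ P = M
I ∧ N = S
M ∧ S = S

S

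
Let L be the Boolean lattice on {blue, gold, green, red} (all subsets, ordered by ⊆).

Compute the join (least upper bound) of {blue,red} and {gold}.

{blue,gold,red}

Under ⊆, join is union: {blue,red} ∪ {gold} = {blue,gold,red}.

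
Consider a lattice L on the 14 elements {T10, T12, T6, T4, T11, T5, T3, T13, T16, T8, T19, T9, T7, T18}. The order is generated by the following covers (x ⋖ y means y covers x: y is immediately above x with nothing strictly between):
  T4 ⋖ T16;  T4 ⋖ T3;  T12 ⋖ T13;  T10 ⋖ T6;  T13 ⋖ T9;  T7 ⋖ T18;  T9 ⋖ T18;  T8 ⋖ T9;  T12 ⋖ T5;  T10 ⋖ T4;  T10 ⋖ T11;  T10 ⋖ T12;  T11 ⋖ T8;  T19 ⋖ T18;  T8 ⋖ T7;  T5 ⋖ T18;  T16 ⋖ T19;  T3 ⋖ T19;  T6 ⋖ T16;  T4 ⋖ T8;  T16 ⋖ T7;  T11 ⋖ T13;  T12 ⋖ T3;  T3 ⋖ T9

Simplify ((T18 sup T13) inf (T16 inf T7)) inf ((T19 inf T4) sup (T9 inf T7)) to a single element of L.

T18 ∨ T13 = T18
T16 ∧ T7 = T16
T18 ∧ T16 = T16
T19 ∧ T4 = T4
T9 ∧ T7 = T8
T4 ∨ T8 = T8
T16 ∧ T8 = T4

T4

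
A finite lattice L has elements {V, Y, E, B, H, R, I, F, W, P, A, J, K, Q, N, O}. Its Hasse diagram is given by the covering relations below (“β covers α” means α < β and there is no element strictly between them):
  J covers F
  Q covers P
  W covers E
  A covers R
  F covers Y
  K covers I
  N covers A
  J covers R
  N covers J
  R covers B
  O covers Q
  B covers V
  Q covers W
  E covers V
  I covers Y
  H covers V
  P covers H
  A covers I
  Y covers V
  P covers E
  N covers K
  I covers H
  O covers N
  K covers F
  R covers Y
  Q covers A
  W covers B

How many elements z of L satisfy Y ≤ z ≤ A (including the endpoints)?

4

The interval [Y, A] = {A, I, R, Y}, which has 4 elements.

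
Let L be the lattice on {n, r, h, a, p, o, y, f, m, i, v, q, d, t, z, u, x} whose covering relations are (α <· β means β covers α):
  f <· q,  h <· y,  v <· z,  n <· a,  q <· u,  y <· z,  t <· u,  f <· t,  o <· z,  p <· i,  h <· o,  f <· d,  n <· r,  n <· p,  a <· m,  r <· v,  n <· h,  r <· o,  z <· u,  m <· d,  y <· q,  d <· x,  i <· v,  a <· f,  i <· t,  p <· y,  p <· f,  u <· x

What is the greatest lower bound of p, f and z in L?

Common lower bounds of {p, f, z}: n, p.
The greatest among these is p.

p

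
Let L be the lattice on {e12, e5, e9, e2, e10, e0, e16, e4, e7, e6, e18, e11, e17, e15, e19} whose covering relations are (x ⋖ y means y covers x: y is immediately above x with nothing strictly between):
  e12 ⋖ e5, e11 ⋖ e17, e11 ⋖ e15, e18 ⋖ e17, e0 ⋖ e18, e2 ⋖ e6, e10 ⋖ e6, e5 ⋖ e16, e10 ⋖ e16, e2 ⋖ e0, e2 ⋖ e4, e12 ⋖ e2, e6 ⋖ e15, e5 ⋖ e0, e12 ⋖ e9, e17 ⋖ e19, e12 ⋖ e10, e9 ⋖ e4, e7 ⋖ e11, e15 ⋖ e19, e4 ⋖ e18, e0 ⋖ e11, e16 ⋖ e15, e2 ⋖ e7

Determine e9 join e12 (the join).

Common upper bounds of {e9, e12}: e17, e18, e19, e4, e9.
The least among these is e9.

e9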